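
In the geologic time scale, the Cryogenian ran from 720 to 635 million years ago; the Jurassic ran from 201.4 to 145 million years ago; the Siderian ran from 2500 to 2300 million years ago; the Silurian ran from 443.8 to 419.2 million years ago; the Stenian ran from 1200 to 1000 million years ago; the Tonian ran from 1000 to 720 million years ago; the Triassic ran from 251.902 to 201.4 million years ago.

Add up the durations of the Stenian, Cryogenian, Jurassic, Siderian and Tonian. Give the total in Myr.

Duration is start − end for each: (1200 − 1000) + (720 − 635) + (201.4 − 145) + (2500 − 2300) + (1000 − 720).
That is 200 + 85 + 56.4 + 200 + 280, which totals 821.4 million years.

821.4 million years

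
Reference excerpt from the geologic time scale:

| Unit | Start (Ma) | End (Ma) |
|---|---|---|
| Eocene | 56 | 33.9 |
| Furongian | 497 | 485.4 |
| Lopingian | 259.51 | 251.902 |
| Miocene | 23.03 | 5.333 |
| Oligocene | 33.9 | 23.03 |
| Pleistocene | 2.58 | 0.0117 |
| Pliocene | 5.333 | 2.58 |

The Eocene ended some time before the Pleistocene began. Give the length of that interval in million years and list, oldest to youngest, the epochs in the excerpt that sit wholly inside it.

31.32 million years; Oligocene, Miocene, Pliocene

The Eocene closes at 33.9 Ma and the Pleistocene opens at 2.58 Ma, so the interval is 33.9 − 2.58 = 31.32 Myr.
An epoch fits inside if it starts at or after 33.9 Ma and ends at or before 2.58 Ma; oldest first that gives Oligocene, Miocene, Pliocene.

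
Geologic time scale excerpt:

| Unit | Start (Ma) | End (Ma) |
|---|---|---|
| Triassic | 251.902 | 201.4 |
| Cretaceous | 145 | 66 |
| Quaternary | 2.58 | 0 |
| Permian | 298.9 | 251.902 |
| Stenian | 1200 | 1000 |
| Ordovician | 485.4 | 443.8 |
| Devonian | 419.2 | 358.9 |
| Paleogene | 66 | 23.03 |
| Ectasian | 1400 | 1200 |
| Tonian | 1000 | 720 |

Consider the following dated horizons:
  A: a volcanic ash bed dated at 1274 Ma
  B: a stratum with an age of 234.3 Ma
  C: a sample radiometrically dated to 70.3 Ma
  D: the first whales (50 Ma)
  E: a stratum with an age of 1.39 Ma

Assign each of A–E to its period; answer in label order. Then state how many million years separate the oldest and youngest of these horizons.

Match each age against the start–end ranges in the excerpt: A = 1274 Ma → Ectasian (1400–1200); B = 234.3 Ma → Triassic (251.902–201.4); C = 70.3 Ma → Cretaceous (145–66); D = 50 Ma → Paleogene (66–23.03); E = 1.39 Ma → Quaternary (2.58–0).
The largest age is 1274 Ma and the smallest is 1.39 Ma; their difference is 1272.61 Myr.

A — Ectasian; B — Triassic; C — Cretaceous; D — Paleogene; E — Quaternary; span 1272.61 million years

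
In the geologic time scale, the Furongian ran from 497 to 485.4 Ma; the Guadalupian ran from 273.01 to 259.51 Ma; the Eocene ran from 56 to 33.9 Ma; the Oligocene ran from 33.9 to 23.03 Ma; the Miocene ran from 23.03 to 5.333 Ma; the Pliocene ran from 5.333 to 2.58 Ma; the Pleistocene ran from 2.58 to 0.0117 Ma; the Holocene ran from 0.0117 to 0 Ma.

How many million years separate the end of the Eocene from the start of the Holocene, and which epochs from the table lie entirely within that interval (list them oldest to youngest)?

33.8883 million years; Oligocene, Miocene, Pliocene, Pleistocene

The Eocene closes at 33.9 Ma and the Holocene opens at 0.0117 Ma, so the interval is 33.9 − 0.0117 = 33.8883 Myr.
An epoch fits inside if it starts at or after 33.9 Ma and ends at or before 0.0117 Ma; oldest first that gives Oligocene, Miocene, Pliocene, Pleistocene.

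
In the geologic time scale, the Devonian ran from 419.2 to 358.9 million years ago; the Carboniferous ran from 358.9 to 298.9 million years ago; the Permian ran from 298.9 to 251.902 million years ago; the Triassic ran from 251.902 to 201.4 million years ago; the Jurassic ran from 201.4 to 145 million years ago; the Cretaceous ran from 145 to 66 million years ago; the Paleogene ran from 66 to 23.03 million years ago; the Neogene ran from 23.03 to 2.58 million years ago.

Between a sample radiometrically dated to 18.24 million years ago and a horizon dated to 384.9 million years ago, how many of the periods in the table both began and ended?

384.9 Ma sits inside the Devonian (419.2–358.9) and 18.24 Ma inside the Neogene (23.03–2.58); neither of those is wholly between the two dates.
The listed periods lying completely between them are Carboniferous, Permian, Triassic, Jurassic, Cretaceous, Paleogene — 6 in all.

6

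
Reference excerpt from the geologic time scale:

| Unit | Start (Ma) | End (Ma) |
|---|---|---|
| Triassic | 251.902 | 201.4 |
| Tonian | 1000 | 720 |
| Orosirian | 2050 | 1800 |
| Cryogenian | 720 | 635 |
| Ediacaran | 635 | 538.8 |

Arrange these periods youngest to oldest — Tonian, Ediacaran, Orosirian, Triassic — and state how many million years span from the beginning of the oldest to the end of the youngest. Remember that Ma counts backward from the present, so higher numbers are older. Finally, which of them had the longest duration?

From the excerpt: Tonian 1000–720; Ediacaran 635–538.8; Orosirian 2050–1800; Triassic 251.902–201.4 (Ma).
Larger Ma is earlier, so the oldest is Orosirian and the youngest is Triassic; youngest to oldest: Triassic, Ediacaran, Tonian, Orosirian.
Oldest start 2050 minus youngest end 201.4 gives 1848.6 Myr overall.
Individual lengths (start − end): Orosirian 250; Triassic 50.502; Ediacaran 96.2; Tonian 280. The largest is Tonian at 280 Myr.

Triassic, Ediacaran, Tonian, Orosirian; total span 1848.6 Myr; longest is Tonian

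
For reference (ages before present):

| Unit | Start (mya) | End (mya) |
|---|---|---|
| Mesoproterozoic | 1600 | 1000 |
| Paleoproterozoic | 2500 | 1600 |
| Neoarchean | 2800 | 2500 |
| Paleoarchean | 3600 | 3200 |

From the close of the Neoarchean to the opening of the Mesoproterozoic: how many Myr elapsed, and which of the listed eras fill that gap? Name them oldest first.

900 million years; Paleoproterozoic

End of Neoarchean = 2500 Ma; start of Mesoproterozoic = 1600 Ma.
Gap = 2500 − 1600 = 900 Myr.
Eras wholly inside 2500–1600 Ma: Paleoproterozoic (2500–1600).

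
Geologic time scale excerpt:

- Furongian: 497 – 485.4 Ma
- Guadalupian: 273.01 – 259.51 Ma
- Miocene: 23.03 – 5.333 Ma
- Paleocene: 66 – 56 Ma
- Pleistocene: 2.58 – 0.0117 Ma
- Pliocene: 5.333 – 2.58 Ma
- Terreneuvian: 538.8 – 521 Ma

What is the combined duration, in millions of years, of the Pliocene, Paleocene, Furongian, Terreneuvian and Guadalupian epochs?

55.653 million years

Duration is start − end for each: (5.333 − 2.58) + (66 − 56) + (497 − 485.4) + (538.8 − 521) + (273.01 − 259.51).
That is 2.753 + 10 + 11.6 + 17.8 + 13.5, which totals 55.653 million years.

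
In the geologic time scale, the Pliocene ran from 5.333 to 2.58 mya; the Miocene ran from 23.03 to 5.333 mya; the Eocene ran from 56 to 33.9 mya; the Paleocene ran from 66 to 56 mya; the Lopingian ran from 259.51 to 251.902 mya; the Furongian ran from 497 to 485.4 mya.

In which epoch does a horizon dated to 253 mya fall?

253 Ma lies between 259.51 and 251.902 Ma, so it falls in the Lopingian.

Lopingian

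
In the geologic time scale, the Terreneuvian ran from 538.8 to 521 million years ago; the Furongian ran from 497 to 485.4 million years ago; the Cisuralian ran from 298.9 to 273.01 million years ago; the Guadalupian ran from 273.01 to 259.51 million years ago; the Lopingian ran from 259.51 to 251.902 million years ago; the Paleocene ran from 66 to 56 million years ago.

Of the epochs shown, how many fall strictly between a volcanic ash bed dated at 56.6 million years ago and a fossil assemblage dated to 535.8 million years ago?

The older date is 535.8 Ma and the younger is 56.6 Ma.
Epochs with start < 535.8 and end > 56.6 Ma: Furongian (497–485.4), Cisuralian (298.9–273.01), Guadalupian (273.01–259.51), Lopingian (259.51–251.902).
That is 4 complete epochs.

4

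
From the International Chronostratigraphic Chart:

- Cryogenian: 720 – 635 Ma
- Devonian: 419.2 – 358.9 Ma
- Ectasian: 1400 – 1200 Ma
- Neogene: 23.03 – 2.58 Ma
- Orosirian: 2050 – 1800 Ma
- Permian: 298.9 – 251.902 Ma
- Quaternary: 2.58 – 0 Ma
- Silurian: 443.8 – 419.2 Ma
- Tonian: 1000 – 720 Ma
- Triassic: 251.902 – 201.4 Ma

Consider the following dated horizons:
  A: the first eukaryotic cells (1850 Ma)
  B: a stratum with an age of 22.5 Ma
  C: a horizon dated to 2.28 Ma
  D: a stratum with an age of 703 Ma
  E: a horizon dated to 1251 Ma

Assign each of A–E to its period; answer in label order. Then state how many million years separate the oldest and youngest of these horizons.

A — Orosirian; B — Neogene; C — Quaternary; D — Cryogenian; E — Ectasian; span 1847.72 million years

A: 1850 Ma lies in 2050–1800 Ma, so Orosirian.
B: 22.5 Ma lies in 23.03–2.58 Ma, so Neogene.
C: 2.28 Ma lies in 2.58–0 Ma, so Quaternary.
D: 703 Ma lies in 720–635 Ma, so Cryogenian.
E: 1251 Ma lies in 1400–1200 Ma, so Ectasian.
Oldest = 1850 Ma, youngest = 2.28 Ma → span 1847.72 Myr.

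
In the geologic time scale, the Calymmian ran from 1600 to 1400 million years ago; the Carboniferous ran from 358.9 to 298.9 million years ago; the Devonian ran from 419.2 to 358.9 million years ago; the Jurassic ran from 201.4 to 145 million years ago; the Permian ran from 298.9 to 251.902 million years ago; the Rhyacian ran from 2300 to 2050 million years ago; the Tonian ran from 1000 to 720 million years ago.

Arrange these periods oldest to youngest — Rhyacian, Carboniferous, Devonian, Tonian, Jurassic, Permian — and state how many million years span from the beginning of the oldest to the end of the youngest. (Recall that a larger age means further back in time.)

Start ages (Ma): Rhyacian 2300, Tonian 1000, Devonian 419.2, Carboniferous 358.9, Permian 298.9, Jurassic 201.4.
Ordered oldest to youngest: Rhyacian, Tonian, Devonian, Carboniferous, Permian, Jurassic.
Span = 2300 − 145 = 2155 Myr.

Rhyacian → Tonian → Devonian → Carboniferous → Permian → Jurassic; total span 2155 Myr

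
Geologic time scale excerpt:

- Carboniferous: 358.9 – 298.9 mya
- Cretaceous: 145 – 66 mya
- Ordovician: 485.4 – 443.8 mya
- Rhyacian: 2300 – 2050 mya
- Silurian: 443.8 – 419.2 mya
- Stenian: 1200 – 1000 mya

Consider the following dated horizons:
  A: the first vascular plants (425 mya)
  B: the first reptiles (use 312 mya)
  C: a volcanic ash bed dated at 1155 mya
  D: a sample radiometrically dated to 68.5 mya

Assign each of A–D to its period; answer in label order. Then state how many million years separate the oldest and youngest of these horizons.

A — Silurian; B — Carboniferous; C — Stenian; D — Cretaceous; span 1086.5 million years

Match each age against the start–end ranges in the excerpt: A = 425 Ma → Silurian (443.8–419.2); B = 312 Ma → Carboniferous (358.9–298.9); C = 1155 Ma → Stenian (1200–1000); D = 68.5 Ma → Cretaceous (145–66).
The largest age is 1155 Ma and the smallest is 68.5 Ma; their difference is 1086.5 Myr.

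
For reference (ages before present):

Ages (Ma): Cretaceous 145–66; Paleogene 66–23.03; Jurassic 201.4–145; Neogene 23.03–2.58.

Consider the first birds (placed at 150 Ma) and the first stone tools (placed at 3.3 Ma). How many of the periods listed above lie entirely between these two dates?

150 Ma sits inside the Jurassic (201.4–145) and 3.3 Ma inside the Neogene (23.03–2.58); neither of those is wholly between the two dates.
The listed periods lying completely between them are Cretaceous, Paleogene — 2 in all.

2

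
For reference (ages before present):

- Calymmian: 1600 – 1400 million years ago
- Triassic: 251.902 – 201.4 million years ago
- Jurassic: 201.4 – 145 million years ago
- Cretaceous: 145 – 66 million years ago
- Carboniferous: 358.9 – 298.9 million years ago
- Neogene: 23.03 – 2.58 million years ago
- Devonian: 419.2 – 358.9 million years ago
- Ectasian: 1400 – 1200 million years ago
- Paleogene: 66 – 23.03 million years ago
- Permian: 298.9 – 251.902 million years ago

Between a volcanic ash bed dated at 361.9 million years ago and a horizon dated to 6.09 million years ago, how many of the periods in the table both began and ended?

361.9 Ma sits inside the Devonian (419.2–358.9) and 6.09 Ma inside the Neogene (23.03–2.58); neither of those is wholly between the two dates.
The listed periods lying completely between them are Carboniferous, Permian, Triassic, Jurassic, Cretaceous, Paleogene — 6 in all.

6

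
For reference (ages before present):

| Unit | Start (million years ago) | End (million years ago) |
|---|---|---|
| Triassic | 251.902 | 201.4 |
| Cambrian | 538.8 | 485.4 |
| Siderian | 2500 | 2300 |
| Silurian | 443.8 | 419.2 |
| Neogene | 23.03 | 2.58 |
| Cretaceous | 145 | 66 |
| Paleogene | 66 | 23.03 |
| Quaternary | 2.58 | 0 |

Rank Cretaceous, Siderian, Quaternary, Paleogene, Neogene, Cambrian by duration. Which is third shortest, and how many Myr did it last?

Start − end for each: Cretaceous 145 − 66 = 79; Siderian 2500 − 2300 = 200; Quaternary 2.58 − 0 = 2.58; Paleogene 66 − 23.03 = 42.97; Neogene 23.03 − 2.58 = 20.45; Cambrian 538.8 − 485.4 = 53.4.
Ranking these from shortest: Quaternary < Neogene < Paleogene < Cambrian < Cretaceous < Siderian.
Position 3 in that ranking is Paleogene, which lasted 42.97 Myr.

Paleogene, 42.97 million years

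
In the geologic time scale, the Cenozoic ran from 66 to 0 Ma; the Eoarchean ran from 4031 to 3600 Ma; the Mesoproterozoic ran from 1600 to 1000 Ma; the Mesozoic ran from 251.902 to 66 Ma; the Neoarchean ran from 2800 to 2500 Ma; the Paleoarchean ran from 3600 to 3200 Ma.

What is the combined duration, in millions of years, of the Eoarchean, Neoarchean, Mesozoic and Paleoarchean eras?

1316.902 million years

Each duration: Eoarchean = 431; Neoarchean = 300; Mesozoic = 185.902; Paleoarchean = 400.
Sum: 431 + 300 + 185.902 + 400 = 1316.902 Myr.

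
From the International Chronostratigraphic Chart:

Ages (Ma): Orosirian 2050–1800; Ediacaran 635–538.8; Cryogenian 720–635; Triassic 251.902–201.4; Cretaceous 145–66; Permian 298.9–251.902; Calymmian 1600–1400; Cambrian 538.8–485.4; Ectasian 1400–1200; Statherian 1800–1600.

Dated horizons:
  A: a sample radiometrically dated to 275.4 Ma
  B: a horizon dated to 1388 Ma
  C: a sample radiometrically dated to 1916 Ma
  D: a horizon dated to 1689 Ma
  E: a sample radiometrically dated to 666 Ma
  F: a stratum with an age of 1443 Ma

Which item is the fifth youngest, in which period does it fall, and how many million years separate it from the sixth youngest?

Smaller Ma means younger, so youngest first: A 275.4 < E 666 < B 1388 < F 1443 < D 1689 < C 1916.
Counting 5 along gives D (1689 Ma); the excerpt puts that inside the Statherian, 1800–1600 Ma.
Next in line is C (1916 Ma), and 1916 − 1689 = 227 Myr.

D, in the Statherian; 227 million years to C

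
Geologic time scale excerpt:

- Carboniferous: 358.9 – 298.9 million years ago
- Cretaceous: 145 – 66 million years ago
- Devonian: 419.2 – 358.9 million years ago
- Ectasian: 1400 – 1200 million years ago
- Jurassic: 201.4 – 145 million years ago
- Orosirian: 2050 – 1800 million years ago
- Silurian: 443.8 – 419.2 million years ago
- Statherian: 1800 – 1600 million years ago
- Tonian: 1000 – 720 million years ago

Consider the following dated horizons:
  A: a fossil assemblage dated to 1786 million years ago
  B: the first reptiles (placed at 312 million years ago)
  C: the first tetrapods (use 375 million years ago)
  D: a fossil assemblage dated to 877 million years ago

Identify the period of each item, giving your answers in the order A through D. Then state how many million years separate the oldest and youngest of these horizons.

A — Statherian; B — Carboniferous; C — Devonian; D — Tonian; span 1474 million years

Match each age against the start–end ranges in the excerpt: A = 1786 Ma → Statherian (1800–1600); B = 312 Ma → Carboniferous (358.9–298.9); C = 375 Ma → Devonian (419.2–358.9); D = 877 Ma → Tonian (1000–720).
The largest age is 1786 Ma and the smallest is 312 Ma; their difference is 1474 Myr.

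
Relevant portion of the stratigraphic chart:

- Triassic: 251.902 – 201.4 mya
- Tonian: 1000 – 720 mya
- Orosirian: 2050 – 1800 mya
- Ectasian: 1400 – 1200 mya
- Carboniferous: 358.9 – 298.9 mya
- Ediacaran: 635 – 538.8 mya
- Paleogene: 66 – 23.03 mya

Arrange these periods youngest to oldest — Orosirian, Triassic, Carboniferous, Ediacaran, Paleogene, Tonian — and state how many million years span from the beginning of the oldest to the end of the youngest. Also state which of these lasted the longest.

Start ages (Ma): Orosirian 2050, Tonian 1000, Ediacaran 635, Carboniferous 358.9, Triassic 251.902, Paleogene 66.
Ordered youngest to oldest: Paleogene, Triassic, Carboniferous, Ediacaran, Tonian, Orosirian.
Span = 2050 − 23.03 = 2026.97 Myr.
Durations: Paleogene 42.97, Tonian 280, Ediacaran 96.2, Orosirian 250, Carboniferous 60, Triassic 50.502 → longest is Tonian (280 Myr).

Paleogene → Triassic → Carboniferous → Ediacaran → Tonian → Orosirian; total span 2026.97 Myr; longest is Tonian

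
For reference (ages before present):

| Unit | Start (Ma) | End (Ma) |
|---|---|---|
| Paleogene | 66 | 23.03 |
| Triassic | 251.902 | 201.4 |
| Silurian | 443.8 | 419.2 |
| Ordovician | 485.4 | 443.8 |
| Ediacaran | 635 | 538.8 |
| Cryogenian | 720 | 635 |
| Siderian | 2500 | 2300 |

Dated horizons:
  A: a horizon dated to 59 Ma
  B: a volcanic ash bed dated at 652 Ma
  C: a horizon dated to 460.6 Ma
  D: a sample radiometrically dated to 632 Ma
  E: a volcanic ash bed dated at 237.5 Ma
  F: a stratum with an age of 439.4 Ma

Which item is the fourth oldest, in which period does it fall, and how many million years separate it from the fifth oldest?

Larger Ma means older, so oldest first: B 652 > D 632 > C 460.6 > F 439.4 > E 237.5 > A 59.
Counting 4 along gives F (439.4 Ma); the excerpt puts that inside the Silurian, 443.8–419.2 Ma.
Next in line is E (237.5 Ma), and 439.4 − 237.5 = 201.9 Myr.

F, in the Silurian; 201.9 million years to E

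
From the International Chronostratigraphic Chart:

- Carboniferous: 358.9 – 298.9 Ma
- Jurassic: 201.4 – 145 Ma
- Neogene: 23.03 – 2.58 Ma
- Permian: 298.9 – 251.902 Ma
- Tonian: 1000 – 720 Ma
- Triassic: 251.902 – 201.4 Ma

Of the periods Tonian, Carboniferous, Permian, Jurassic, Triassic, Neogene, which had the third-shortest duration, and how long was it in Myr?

Triassic, 50.502 million years

Durations: Tonian 280; Carboniferous 60; Permian 46.998; Jurassic 56.4; Triassic 50.502; Neogene 20.45 Myr.
Sorted shortest-first: Neogene (20.45), Permian (46.998), Triassic (50.502), Jurassic (56.4), Carboniferous (60), Tonian (280).
The third shortest is Triassic at 50.502 Myr.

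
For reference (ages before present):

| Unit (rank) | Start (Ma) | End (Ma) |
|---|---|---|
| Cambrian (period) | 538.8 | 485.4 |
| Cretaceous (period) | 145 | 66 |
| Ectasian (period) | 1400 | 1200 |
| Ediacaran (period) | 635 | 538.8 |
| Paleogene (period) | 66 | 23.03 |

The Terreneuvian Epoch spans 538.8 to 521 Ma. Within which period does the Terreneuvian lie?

Cambrian

The Terreneuvian (538.8–521 Ma) lies entirely within 538.8–485.4 Ma, the Cambrian Period.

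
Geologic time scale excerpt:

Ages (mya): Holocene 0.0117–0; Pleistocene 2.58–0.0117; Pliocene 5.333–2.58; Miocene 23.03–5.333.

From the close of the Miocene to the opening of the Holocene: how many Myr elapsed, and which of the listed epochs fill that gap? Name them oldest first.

5.3213 million years; Pliocene, Pleistocene

End of Miocene = 5.333 Ma; start of Holocene = 0.0117 Ma.
Gap = 5.333 − 0.0117 = 5.3213 Myr.
Epochs wholly inside 5.333–0.0117 Ma: Pliocene (5.333–2.58), Pleistocene (2.58–0.0117).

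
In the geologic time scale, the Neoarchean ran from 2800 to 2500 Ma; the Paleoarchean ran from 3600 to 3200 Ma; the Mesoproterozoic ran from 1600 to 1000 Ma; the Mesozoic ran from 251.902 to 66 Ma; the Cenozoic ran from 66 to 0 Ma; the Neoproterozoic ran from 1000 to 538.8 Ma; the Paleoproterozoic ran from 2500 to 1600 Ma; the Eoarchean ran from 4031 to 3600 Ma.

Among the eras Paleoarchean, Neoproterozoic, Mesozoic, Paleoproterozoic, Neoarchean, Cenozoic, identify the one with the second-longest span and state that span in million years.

Start − end for each: Paleoarchean 3600 − 3200 = 400; Neoproterozoic 1000 − 538.8 = 461.2; Mesozoic 251.902 − 66 = 185.902; Paleoproterozoic 2500 − 1600 = 900; Neoarchean 2800 − 2500 = 300; Cenozoic 66 − 0 = 66.
Ranking these from longest: Paleoproterozoic > Neoproterozoic > Paleoarchean > Neoarchean > Mesozoic > Cenozoic.
Position 2 in that ranking is Neoproterozoic, which lasted 461.2 Myr.

Neoproterozoic, 461.2 million years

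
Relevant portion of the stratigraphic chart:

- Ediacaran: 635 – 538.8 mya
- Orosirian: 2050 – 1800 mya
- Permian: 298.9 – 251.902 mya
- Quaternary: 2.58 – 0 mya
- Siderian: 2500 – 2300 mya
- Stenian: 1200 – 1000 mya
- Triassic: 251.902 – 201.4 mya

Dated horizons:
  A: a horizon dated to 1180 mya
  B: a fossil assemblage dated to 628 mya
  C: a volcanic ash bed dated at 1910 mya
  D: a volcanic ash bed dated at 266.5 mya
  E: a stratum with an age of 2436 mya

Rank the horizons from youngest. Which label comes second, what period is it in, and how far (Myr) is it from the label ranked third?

B, in the Ediacaran; 552 million years to A

Sorted youngest-first by Ma: D (266.5), B (628), A (1180), C (1910), E (2436).
The second youngest is B at 628 Ma, which lies in 635–538.8 Ma: the Ediacaran.
The third youngest is A at 1180 Ma; separation = |628 − 1180| = 552 Myr.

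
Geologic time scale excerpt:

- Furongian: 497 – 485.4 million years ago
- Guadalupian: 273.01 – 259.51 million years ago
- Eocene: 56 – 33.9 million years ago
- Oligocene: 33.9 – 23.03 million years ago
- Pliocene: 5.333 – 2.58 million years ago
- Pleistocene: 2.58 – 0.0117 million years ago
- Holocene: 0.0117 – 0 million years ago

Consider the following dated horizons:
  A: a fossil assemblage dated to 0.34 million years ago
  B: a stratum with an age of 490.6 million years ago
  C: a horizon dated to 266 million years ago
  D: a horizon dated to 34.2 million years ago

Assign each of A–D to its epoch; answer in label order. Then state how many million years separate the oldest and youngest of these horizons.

A: 0.34 Ma lies in 2.58–0.0117 Ma, so Pleistocene.
B: 490.6 Ma lies in 497–485.4 Ma, so Furongian.
C: 266 Ma lies in 273.01–259.51 Ma, so Guadalupian.
D: 34.2 Ma lies in 56–33.9 Ma, so Eocene.
Oldest = 490.6 Ma, youngest = 0.34 Ma → span 490.26 Myr.

A — Pleistocene; B — Furongian; C — Guadalupian; D — Eocene; span 490.26 million years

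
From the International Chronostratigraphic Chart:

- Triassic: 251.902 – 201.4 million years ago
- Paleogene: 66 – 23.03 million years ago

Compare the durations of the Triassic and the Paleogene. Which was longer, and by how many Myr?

Triassic, by 7.532 million years

Triassic: 251.902 − 201.4 = 50.502 Myr.
Paleogene: 66 − 23.03 = 42.97 Myr.
Difference: 50.502 − 42.97 = 7.532 Myr, so the Triassic was longer.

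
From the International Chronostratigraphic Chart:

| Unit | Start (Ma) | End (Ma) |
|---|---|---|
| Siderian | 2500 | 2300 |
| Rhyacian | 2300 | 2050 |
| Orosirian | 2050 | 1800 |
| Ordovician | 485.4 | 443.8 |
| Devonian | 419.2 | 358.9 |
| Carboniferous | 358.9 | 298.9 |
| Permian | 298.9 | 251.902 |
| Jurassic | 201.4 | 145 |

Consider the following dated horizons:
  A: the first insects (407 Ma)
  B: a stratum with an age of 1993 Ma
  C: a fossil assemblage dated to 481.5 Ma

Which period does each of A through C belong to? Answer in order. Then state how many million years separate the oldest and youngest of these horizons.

A: 407 Ma lies in 419.2–358.9 Ma, so Devonian.
B: 1993 Ma lies in 2050–1800 Ma, so Orosirian.
C: 481.5 Ma lies in 485.4–443.8 Ma, so Ordovician.
Oldest = 1993 Ma, youngest = 407 Ma → span 1586 Myr.

A — Devonian; B — Orosirian; C — Ordovician; span 1586 million years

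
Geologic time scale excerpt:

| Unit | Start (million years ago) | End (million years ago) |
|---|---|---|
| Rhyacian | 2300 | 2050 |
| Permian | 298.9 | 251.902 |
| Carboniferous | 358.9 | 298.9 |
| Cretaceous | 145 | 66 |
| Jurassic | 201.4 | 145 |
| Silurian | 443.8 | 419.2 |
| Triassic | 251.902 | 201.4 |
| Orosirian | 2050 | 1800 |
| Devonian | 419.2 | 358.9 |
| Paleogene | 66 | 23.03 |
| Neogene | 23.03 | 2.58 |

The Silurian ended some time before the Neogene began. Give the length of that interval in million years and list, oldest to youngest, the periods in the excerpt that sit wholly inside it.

End of Silurian = 419.2 Ma; start of Neogene = 23.03 Ma.
Gap = 419.2 − 23.03 = 396.17 Myr.
Periods wholly inside 419.2–23.03 Ma: Devonian (419.2–358.9), Carboniferous (358.9–298.9), Permian (298.9–251.902), Triassic (251.902–201.4), Jurassic (201.4–145), Cretaceous (145–66), Paleogene (66–23.03).

396.17 million years; Devonian, Carboniferous, Permian, Triassic, Jurassic, Cretaceous, Paleogene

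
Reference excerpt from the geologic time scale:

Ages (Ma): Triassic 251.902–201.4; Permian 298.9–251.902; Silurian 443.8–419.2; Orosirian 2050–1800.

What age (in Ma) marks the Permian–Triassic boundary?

251.902 Ma

The Permian ends and the Triassic begins at 251.902 Ma.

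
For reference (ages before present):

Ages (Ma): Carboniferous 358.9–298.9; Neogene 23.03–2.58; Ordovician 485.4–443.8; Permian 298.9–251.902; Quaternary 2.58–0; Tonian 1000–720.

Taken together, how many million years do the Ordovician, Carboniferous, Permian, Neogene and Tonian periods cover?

449.048 million years

Each duration: Ordovician = 41.6; Carboniferous = 60; Permian = 46.998; Neogene = 20.45; Tonian = 280.
Sum: 41.6 + 60 + 46.998 + 20.45 + 280 = 449.048 Myr.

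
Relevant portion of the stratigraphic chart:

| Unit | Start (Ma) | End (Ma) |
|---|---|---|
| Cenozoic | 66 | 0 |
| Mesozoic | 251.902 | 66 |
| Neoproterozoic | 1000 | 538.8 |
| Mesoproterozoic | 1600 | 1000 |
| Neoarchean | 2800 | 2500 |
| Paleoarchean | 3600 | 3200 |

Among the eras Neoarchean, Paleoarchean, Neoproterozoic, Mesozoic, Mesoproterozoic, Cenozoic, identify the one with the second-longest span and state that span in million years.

Neoproterozoic, 461.2 million years

Durations: Neoarchean 300; Paleoarchean 400; Neoproterozoic 461.2; Mesozoic 185.902; Mesoproterozoic 600; Cenozoic 66 Myr.
Sorted longest-first: Mesoproterozoic (600), Neoproterozoic (461.2), Paleoarchean (400), Neoarchean (300), Mesozoic (185.902), Cenozoic (66).
The second longest is Neoproterozoic at 461.2 Myr.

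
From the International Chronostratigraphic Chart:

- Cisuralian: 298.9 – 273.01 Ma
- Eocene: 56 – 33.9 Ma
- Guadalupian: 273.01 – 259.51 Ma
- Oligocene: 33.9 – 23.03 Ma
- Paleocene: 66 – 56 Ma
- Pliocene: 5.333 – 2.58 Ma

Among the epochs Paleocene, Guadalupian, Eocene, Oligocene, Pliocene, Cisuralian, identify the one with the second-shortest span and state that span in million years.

Paleocene, 10 million years

Durations: Paleocene 10; Guadalupian 13.5; Eocene 22.1; Oligocene 10.87; Pliocene 2.753; Cisuralian 25.89 Myr.
Sorted shortest-first: Pliocene (2.753), Paleocene (10), Oligocene (10.87), Guadalupian (13.5), Eocene (22.1), Cisuralian (25.89).
The second shortest is Paleocene at 10 Myr.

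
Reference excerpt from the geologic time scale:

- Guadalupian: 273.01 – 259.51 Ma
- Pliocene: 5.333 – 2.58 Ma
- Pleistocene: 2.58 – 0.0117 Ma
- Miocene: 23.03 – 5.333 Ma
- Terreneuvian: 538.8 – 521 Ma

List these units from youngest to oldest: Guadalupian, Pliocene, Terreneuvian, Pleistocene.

Read off each span (Ma): Guadalupian 273.01–259.51; Pliocene 5.333–2.58; Terreneuvian 538.8–521; Pleistocene 2.58–0.0117.
Larger Ma is older, so oldest→youngest is Terreneuvian, Guadalupian, Pliocene, Pleistocene; reverse it for youngest→oldest.

Pleistocene, then Pliocene, then Guadalupian, then Terreneuvian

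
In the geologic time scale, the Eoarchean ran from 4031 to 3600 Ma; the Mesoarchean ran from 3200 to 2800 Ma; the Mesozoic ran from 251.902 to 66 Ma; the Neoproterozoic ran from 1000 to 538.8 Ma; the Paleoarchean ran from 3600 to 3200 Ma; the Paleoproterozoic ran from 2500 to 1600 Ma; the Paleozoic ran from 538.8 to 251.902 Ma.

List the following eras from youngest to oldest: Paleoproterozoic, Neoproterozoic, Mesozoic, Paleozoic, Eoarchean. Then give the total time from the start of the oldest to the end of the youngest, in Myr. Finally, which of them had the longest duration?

Mesozoic → Paleozoic → Neoproterozoic → Paleoproterozoic → Eoarchean; total span 3965 Myr; longest is Paleoproterozoic

From the excerpt: Paleoproterozoic 2500–1600; Neoproterozoic 1000–538.8; Mesozoic 251.902–66; Paleozoic 538.8–251.902; Eoarchean 4031–3600 (Ma).
Larger Ma is earlier, so the oldest is Eoarchean and the youngest is Mesozoic; youngest to oldest: Mesozoic, Paleozoic, Neoproterozoic, Paleoproterozoic, Eoarchean.
Oldest start 4031 minus youngest end 66 gives 3965 Myr overall.
Individual lengths (start − end): Mesozoic 185.902; Neoproterozoic 461.2; Paleoproterozoic 900; Paleozoic 286.898; Eoarchean 431. The largest is Paleoproterozoic at 900 Myr.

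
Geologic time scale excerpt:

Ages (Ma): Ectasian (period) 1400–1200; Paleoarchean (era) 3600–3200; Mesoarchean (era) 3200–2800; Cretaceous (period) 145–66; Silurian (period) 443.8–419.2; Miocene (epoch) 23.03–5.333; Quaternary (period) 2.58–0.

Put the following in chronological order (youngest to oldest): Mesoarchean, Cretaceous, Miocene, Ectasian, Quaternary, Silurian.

The oldest of these is Mesoarchean (starts 3200 Ma) and the youngest is Quaternary (ends 0 Ma).
In between, by decreasing start age: Ectasian (1400), Silurian (443.8), Cretaceous (145), Miocene (23.03).
Listing youngest first means reversing that sequence.

Quaternary → Miocene → Cretaceous → Silurian → Ectasian → Mesoarchean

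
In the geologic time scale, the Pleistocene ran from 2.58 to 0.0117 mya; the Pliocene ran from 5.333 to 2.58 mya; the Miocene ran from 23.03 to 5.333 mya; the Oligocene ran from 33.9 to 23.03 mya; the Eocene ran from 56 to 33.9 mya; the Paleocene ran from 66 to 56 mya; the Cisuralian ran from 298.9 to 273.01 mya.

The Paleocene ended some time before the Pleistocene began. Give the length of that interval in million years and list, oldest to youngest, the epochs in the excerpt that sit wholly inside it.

End of Paleocene = 56 Ma; start of Pleistocene = 2.58 Ma.
Gap = 56 − 2.58 = 53.42 Myr.
Epochs wholly inside 56–2.58 Ma: Eocene (56–33.9), Oligocene (33.9–23.03), Miocene (23.03–5.333), Pliocene (5.333–2.58).

53.42 million years; Eocene, Oligocene, Miocene, Pliocene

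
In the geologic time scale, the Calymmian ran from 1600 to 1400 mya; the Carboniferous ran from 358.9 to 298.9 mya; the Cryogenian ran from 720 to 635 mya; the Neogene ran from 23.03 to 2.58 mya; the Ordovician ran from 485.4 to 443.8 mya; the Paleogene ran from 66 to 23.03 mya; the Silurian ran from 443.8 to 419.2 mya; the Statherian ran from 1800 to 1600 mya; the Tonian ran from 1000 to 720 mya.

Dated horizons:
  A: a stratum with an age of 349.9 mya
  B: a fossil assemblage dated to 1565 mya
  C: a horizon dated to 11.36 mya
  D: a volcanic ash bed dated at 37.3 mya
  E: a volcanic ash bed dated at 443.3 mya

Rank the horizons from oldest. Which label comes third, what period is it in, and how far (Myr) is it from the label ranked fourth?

Larger Ma means older, so oldest first: B 1565 > E 443.3 > A 349.9 > D 37.3 > C 11.36.
Counting 3 along gives A (349.9 Ma); the excerpt puts that inside the Carboniferous, 358.9–298.9 Ma.
Next in line is D (37.3 Ma), and 349.9 − 37.3 = 312.6 Myr.

A, in the Carboniferous; 312.6 million years to D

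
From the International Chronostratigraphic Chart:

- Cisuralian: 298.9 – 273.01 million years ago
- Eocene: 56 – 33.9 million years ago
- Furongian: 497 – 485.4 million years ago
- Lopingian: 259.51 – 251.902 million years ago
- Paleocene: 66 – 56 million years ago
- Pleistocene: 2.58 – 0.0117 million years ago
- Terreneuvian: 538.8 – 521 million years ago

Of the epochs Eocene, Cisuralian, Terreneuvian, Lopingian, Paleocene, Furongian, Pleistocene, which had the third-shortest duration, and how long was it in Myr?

Paleocene, 10 million years

Start − end for each: Eocene 56 − 33.9 = 22.1; Cisuralian 298.9 − 273.01 = 25.89; Terreneuvian 538.8 − 521 = 17.8; Lopingian 259.51 − 251.902 = 7.608; Paleocene 66 − 56 = 10; Furongian 497 − 485.4 = 11.6; Pleistocene 2.58 − 0.0117 = 2.5683.
Ranking these from shortest: Pleistocene < Lopingian < Paleocene < Furongian < Terreneuvian < Eocene < Cisuralian.
Position 3 in that ranking is Paleocene, which lasted 10 Myr.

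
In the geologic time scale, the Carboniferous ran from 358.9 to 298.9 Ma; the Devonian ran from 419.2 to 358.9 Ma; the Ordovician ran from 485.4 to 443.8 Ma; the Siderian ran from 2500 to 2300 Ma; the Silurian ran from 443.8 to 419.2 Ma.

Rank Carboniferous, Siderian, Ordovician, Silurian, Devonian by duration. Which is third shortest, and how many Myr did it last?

Carboniferous, 60 million years

Start − end for each: Carboniferous 358.9 − 298.9 = 60; Siderian 2500 − 2300 = 200; Ordovician 485.4 − 443.8 = 41.6; Silurian 443.8 − 419.2 = 24.6; Devonian 419.2 − 358.9 = 60.3.
Ranking these from shortest: Silurian < Ordovician < Carboniferous < Devonian < Siderian.
Position 3 in that ranking is Carboniferous, which lasted 60 Myr.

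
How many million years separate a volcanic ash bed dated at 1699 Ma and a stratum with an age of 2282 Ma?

2282 − 1699 = 583 million years.

583 million years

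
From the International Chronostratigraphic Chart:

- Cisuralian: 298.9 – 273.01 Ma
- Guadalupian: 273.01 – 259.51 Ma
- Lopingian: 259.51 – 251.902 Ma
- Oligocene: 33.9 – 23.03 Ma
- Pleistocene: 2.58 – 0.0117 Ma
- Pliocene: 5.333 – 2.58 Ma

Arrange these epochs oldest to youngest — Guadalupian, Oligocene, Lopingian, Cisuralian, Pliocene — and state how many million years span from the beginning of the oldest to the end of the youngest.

Start ages (Ma): Cisuralian 298.9, Guadalupian 273.01, Lopingian 259.51, Oligocene 33.9, Pliocene 5.333.
Ordered oldest to youngest: Cisuralian, Guadalupian, Lopingian, Oligocene, Pliocene.
Span = 298.9 − 2.58 = 296.32 Myr.

Cisuralian, Guadalupian, Lopingian, Oligocene, Pliocene; total span 296.32 Myr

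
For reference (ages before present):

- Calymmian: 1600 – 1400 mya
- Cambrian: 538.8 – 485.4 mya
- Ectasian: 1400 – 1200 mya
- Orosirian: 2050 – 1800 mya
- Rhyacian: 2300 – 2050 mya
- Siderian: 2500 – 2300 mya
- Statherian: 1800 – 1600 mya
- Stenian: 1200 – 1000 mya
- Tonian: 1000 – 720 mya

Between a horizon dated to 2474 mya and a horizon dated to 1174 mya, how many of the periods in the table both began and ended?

The older date is 2474 Ma and the younger is 1174 Ma.
Periods with start < 2474 and end > 1174 Ma: Rhyacian (2300–2050), Orosirian (2050–1800), Statherian (1800–1600), Calymmian (1600–1400), Ectasian (1400–1200).
That is 5 complete periods.

5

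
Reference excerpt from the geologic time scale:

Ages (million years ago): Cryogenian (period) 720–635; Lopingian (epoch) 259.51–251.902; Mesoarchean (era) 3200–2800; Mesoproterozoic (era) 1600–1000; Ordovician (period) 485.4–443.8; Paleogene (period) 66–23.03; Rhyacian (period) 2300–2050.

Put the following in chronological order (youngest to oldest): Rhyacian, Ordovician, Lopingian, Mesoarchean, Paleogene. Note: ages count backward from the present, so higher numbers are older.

Paleogene, Lopingian, Ordovician, Rhyacian, Mesoarchean

Sorting by start age (ascending Ma, since larger Ma = older): Paleogene start 66, Lopingian start 259.51, Ordovician start 485.4, Rhyacian start 2300, Mesoarchean start 3200.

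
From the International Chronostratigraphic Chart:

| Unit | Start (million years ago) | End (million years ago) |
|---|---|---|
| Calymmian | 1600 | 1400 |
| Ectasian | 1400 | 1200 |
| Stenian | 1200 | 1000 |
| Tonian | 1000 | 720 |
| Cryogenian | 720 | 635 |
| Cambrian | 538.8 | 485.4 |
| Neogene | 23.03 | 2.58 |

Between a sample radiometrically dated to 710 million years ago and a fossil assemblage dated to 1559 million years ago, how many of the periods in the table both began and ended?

The older date is 1559 Ma and the younger is 710 Ma.
Periods with start < 1559 and end > 710 Ma: Ectasian (1400–1200), Stenian (1200–1000), Tonian (1000–720).
That is 3 complete periods.

3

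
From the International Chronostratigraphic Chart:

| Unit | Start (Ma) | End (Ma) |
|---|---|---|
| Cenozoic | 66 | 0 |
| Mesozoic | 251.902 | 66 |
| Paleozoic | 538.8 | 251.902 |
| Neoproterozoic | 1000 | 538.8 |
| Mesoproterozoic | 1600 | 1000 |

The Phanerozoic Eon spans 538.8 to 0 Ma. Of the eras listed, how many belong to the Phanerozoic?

Eras inside 538.8–0 Ma: Paleozoic, Mesozoic, Cenozoic — 3 in total.

3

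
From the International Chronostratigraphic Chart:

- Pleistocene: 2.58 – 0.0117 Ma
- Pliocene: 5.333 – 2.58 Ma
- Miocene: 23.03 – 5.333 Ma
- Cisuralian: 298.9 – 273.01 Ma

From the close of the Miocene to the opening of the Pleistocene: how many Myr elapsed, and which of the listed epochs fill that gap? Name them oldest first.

2.753 million years; Pliocene

The Miocene closes at 5.333 Ma and the Pleistocene opens at 2.58 Ma, so the interval is 5.333 − 2.58 = 2.753 Myr.
An epoch fits inside if it starts at or after 5.333 Ma and ends at or before 2.58 Ma; oldest first that gives Pliocene.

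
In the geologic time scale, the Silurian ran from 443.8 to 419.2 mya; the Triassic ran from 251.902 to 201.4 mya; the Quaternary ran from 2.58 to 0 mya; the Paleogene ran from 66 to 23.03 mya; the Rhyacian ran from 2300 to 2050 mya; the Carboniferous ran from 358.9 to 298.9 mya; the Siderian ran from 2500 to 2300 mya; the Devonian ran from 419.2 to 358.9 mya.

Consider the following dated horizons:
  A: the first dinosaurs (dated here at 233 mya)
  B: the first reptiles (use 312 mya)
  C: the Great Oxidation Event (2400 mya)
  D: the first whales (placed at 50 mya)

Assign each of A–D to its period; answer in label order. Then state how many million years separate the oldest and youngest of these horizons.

A — Triassic; B — Carboniferous; C — Siderian; D — Paleogene; span 2350 million years

Match each age against the start–end ranges in the excerpt: A = 233 Ma → Triassic (251.902–201.4); B = 312 Ma → Carboniferous (358.9–298.9); C = 2400 Ma → Siderian (2500–2300); D = 50 Ma → Paleogene (66–23.03).
The largest age is 2400 Ma and the smallest is 50 Ma; their difference is 2350 Myr.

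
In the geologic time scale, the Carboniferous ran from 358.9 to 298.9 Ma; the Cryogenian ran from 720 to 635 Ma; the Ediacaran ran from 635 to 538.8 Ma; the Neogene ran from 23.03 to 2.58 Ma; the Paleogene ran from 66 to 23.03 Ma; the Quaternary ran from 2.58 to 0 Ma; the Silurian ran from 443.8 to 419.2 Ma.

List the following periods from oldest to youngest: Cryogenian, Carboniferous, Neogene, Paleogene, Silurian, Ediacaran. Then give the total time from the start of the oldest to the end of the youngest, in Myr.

From the excerpt: Cryogenian 720–635; Carboniferous 358.9–298.9; Neogene 23.03–2.58; Paleogene 66–23.03; Silurian 443.8–419.2; Ediacaran 635–538.8 (Ma).
Larger Ma is earlier, so the oldest is Cryogenian and the youngest is Neogene; oldest to youngest: Cryogenian, Ediacaran, Silurian, Carboniferous, Paleogene, Neogene.
Oldest start 720 minus youngest end 2.58 gives 717.42 Myr overall.

Cryogenian, Ediacaran, Silurian, Carboniferous, Paleogene, Neogene; total span 717.42 Myr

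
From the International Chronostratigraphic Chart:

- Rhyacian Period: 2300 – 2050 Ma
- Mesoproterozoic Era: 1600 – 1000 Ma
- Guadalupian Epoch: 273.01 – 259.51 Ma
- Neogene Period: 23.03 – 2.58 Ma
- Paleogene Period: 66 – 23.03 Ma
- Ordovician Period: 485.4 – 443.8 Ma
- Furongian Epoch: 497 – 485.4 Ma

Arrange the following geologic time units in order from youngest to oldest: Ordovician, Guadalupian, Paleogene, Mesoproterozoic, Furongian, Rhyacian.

Sorting by start age (ascending Ma, since larger Ma = older): Paleogene start 66, Guadalupian start 273.01, Ordovician start 485.4, Furongian start 497, Mesoproterozoic start 1600, Rhyacian start 2300.

Paleogene → Guadalupian → Ordovician → Furongian → Mesoproterozoic → Rhyacian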